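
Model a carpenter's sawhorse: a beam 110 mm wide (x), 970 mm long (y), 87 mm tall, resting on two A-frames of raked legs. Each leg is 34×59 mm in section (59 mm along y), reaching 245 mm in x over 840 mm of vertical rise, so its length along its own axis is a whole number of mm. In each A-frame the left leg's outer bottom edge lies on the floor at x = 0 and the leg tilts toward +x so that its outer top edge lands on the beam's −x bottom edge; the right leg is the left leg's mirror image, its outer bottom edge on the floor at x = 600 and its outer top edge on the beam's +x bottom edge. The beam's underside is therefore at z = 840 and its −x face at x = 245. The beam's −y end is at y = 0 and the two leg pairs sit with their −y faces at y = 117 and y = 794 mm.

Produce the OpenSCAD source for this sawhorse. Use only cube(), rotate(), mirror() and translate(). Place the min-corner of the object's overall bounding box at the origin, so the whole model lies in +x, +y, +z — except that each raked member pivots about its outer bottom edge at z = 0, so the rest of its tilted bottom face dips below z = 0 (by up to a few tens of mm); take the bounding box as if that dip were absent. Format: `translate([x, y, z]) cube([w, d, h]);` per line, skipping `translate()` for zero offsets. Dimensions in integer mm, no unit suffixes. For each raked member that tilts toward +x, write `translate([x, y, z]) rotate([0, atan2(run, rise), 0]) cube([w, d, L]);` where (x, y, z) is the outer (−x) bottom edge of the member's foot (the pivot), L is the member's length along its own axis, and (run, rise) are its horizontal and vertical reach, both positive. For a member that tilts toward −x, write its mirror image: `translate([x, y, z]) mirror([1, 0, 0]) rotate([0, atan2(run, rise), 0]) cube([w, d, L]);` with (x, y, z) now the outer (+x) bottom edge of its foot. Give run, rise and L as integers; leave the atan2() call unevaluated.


translate([245, 0, 840]) cube([110, 970, 87]);
translate([0, 117, 0]) rotate([0, atan2(245, 840), 0]) cube([34, 59, 875]);
translate([600, 117, 0]) mirror([1, 0, 0]) rotate([0, atan2(245, 840), 0]) cube([34, 59, 875]);
translate([0, 794, 0]) rotate([0, atan2(245, 840), 0]) cube([34, 59, 875]);
translate([600, 794, 0]) mirror([1, 0, 0]) rotate([0, atan2(245, 840), 0]) cube([34, 59, 875]);


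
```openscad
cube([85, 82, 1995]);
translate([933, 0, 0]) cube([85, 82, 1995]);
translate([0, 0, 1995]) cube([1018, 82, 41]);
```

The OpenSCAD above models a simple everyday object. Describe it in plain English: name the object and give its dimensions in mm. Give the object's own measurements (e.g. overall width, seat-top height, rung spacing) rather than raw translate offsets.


A door frame. The clear opening is 848 mm wide and 1995 mm high. Two 85 mm wide jambs, 82 mm deep, stand either side of the opening from the floor to the top of the opening. A 41 mm thick head sits across the top of both jambs, spanning the full outside width of the frame.


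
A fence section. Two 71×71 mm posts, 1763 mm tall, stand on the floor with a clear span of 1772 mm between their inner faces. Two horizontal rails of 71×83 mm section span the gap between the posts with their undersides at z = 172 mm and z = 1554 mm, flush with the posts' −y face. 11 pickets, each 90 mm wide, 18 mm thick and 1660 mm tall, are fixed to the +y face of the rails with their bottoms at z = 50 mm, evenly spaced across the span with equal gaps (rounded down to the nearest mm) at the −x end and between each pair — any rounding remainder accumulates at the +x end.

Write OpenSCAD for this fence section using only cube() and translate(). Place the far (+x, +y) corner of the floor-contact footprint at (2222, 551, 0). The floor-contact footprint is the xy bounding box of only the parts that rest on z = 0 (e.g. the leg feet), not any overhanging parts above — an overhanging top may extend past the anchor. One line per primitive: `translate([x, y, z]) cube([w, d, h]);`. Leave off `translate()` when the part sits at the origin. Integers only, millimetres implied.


translate([308, 480, 0]) cube([71, 71, 1763]);
translate([2151, 480, 0]) cube([71, 71, 1763]);
translate([379, 480, 172]) cube([1772, 71, 83]);
translate([379, 480, 1554]) cube([1772, 71, 83]);
translate([444, 551, 50]) cube([90, 18, 1660]);
translate([599, 551, 50]) cube([90, 18, 1660]);
translate([754, 551, 50]) cube([90, 18, 1660]);
translate([909, 551, 50]) cube([90, 18, 1660]);
translate([1064, 551, 50]) cube([90, 18, 1660]);
translate([1219, 551, 50]) cube([90, 18, 1660]);
translate([1374, 551, 50]) cube([90, 18, 1660]);
translate([1529, 551, 50]) cube([90, 18, 1660]);
translate([1684, 551, 50]) cube([90, 18, 1660]);
translate([1839, 551, 50]) cube([90, 18, 1660]);
translate([1994, 551, 50]) cube([90, 18, 1660]);


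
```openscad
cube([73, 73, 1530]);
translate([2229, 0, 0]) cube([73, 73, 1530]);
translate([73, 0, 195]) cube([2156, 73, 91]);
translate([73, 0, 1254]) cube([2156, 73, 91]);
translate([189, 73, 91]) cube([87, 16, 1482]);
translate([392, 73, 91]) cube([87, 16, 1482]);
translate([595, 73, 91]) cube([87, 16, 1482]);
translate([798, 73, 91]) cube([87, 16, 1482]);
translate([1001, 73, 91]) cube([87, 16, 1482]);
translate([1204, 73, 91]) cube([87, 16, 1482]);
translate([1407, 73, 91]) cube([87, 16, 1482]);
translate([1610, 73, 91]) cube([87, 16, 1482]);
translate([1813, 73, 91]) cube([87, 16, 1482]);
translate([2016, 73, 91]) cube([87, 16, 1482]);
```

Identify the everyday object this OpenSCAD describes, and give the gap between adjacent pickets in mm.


A fence section. The picket gap is 116 mm.

Two posts, two rails, 10 pickets — a fence section. Span 2156 mm holds 10 pickets of 87 mm with 11 equal gaps: ⌊(2156 − 10·87) / 11⌋ = 116 mm.


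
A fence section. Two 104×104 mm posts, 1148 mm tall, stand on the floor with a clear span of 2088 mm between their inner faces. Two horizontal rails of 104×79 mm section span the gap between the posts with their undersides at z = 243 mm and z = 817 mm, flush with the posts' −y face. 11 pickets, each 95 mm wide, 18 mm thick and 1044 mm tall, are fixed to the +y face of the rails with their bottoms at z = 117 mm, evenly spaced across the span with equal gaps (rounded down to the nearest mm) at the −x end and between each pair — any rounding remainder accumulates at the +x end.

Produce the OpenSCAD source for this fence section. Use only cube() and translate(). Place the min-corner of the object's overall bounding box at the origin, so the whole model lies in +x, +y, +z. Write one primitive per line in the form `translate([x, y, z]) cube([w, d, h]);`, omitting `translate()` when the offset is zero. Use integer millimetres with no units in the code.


cube([104, 104, 1148]);
translate([2192, 0, 0]) cube([104, 104, 1148]);
translate([104, 0, 243]) cube([2088, 104, 79]);
translate([104, 0, 817]) cube([2088, 104, 79]);
translate([190, 104, 117]) cube([95, 18, 1044]);
translate([371, 104, 117]) cube([95, 18, 1044]);
translate([552, 104, 117]) cube([95, 18, 1044]);
translate([733, 104, 117]) cube([95, 18, 1044]);
translate([914, 104, 117]) cube([95, 18, 1044]);
translate([1095, 104, 117]) cube([95, 18, 1044]);
translate([1276, 104, 117]) cube([95, 18, 1044]);
translate([1457, 104, 117]) cube([95, 18, 1044]);
translate([1638, 104, 117]) cube([95, 18, 1044]);
translate([1819, 104, 117]) cube([95, 18, 1044]);
translate([2000, 104, 117]) cube([95, 18, 1044]);


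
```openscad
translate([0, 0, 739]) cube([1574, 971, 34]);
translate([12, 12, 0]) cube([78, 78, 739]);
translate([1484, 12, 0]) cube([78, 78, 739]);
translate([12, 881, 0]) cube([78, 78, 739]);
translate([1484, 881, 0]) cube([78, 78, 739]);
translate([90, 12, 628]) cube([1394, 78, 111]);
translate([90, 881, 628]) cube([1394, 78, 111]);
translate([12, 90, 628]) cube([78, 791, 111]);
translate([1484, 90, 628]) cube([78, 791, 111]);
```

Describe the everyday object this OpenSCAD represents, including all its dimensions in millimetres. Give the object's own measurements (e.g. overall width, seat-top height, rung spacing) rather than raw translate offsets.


A table: top 1574 mm (x) × 971 mm (y), 34 mm thick, upper face at z = 773 mm, on four 78×78 mm square legs, each inset 12 mm from the nearest pair of top edges from z = 0 to the bottom of the top. Four apron rails, 78 mm thick and 111 mm tall, run between adjacent legs with their top edges flush with the underside of the top and their outer faces flush with the legs' outer faces.


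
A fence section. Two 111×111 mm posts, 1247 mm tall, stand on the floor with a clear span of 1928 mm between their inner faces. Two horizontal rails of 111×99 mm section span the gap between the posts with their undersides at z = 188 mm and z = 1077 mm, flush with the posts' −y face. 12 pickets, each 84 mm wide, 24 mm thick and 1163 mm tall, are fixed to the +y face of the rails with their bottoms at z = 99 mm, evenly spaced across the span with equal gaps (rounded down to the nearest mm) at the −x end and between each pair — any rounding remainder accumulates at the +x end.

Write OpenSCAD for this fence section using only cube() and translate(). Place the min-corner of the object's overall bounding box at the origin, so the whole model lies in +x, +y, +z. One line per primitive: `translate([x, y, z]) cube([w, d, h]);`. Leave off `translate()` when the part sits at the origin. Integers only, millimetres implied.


cube([111, 111, 1247]);
translate([2039, 0, 0]) cube([111, 111, 1247]);
translate([111, 0, 188]) cube([1928, 111, 99]);
translate([111, 0, 1077]) cube([1928, 111, 99]);
translate([181, 111, 99]) cube([84, 24, 1163]);
translate([335, 111, 99]) cube([84, 24, 1163]);
translate([489, 111, 99]) cube([84, 24, 1163]);
translate([643, 111, 99]) cube([84, 24, 1163]);
translate([797, 111, 99]) cube([84, 24, 1163]);
translate([951, 111, 99]) cube([84, 24, 1163]);
translate([1105, 111, 99]) cube([84, 24, 1163]);
translate([1259, 111, 99]) cube([84, 24, 1163]);
translate([1413, 111, 99]) cube([84, 24, 1163]);
translate([1567, 111, 99]) cube([84, 24, 1163]);
translate([1721, 111, 99]) cube([84, 24, 1163]);
translate([1875, 111, 99]) cube([84, 24, 1163]);


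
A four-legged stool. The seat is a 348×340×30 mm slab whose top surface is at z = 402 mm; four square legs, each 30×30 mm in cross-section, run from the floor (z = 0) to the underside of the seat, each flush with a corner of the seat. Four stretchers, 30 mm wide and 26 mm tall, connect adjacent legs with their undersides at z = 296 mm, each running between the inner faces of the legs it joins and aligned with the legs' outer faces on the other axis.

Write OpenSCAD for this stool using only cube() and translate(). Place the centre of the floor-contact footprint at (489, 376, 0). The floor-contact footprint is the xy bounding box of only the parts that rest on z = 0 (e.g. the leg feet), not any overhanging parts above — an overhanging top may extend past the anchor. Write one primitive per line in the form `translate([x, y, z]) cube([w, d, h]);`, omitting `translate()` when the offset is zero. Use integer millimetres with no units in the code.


translate([315, 206, 372]) cube([348, 340, 30]);
translate([315, 206, 0]) cube([30, 30, 372]);
translate([633, 206, 0]) cube([30, 30, 372]);
translate([315, 516, 0]) cube([30, 30, 372]);
translate([633, 516, 0]) cube([30, 30, 372]);
translate([345, 206, 296]) cube([288, 30, 26]);
translate([345, 516, 296]) cube([288, 30, 26]);
translate([315, 236, 296]) cube([30, 280, 26]);
translate([633, 236, 296]) cube([30, 280, 26]);


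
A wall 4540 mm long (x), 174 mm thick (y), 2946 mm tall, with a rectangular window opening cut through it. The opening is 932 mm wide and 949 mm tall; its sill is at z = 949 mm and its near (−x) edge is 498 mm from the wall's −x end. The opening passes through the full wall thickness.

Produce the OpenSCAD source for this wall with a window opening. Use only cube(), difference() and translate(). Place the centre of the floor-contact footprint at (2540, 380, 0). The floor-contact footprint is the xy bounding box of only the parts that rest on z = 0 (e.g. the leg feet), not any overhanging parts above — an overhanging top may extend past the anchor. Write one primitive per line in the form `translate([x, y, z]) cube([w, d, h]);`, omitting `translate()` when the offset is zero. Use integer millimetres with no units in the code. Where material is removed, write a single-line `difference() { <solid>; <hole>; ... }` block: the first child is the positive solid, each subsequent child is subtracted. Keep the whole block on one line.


difference() { translate([270, 293, 0]) cube([4540, 174, 2946]); translate([768, 293, 949]) cube([932, 174, 949]); }


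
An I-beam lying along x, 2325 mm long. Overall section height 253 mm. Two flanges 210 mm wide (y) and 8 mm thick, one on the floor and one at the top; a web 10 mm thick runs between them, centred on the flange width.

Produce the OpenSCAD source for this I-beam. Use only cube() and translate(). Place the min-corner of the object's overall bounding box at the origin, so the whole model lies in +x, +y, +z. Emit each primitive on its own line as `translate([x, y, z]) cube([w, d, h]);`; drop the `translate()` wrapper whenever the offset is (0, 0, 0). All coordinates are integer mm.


cube([2325, 210, 8]);
translate([0, 100, 8]) cube([2325, 10, 237]);
translate([0, 0, 245]) cube([2325, 210, 8]);


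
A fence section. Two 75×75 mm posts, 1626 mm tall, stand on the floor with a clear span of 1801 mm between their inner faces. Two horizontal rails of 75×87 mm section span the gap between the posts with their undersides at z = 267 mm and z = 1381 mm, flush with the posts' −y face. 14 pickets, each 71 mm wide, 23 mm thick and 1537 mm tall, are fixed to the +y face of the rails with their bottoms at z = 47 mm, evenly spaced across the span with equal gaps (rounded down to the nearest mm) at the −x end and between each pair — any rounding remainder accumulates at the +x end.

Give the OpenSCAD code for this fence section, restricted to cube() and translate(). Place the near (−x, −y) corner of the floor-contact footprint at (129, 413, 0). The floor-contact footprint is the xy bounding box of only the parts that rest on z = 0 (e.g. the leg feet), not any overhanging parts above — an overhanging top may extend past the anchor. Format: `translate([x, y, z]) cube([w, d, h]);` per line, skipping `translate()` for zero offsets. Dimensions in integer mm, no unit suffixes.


translate([129, 413, 0]) cube([75, 75, 1626]);
translate([2005, 413, 0]) cube([75, 75, 1626]);
translate([204, 413, 267]) cube([1801, 75, 87]);
translate([204, 413, 1381]) cube([1801, 75, 87]);
translate([257, 488, 47]) cube([71, 23, 1537]);
translate([381, 488, 47]) cube([71, 23, 1537]);
translate([505, 488, 47]) cube([71, 23, 1537]);
translate([629, 488, 47]) cube([71, 23, 1537]);
translate([753, 488, 47]) cube([71, 23, 1537]);
translate([877, 488, 47]) cube([71, 23, 1537]);
translate([1001, 488, 47]) cube([71, 23, 1537]);
translate([1125, 488, 47]) cube([71, 23, 1537]);
translate([1249, 488, 47]) cube([71, 23, 1537]);
translate([1373, 488, 47]) cube([71, 23, 1537]);
translate([1497, 488, 47]) cube([71, 23, 1537]);
translate([1621, 488, 47]) cube([71, 23, 1537]);
translate([1745, 488, 47]) cube([71, 23, 1537]);
translate([1869, 488, 47]) cube([71, 23, 1537]);


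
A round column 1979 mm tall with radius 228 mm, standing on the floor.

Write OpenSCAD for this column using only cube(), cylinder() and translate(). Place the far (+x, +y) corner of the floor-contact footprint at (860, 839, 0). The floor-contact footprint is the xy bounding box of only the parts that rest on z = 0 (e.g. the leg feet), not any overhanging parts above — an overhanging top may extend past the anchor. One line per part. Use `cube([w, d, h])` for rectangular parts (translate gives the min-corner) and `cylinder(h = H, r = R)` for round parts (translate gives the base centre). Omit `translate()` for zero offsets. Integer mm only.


translate([632, 611, 0]) cylinder(h = 1979, r = 228);


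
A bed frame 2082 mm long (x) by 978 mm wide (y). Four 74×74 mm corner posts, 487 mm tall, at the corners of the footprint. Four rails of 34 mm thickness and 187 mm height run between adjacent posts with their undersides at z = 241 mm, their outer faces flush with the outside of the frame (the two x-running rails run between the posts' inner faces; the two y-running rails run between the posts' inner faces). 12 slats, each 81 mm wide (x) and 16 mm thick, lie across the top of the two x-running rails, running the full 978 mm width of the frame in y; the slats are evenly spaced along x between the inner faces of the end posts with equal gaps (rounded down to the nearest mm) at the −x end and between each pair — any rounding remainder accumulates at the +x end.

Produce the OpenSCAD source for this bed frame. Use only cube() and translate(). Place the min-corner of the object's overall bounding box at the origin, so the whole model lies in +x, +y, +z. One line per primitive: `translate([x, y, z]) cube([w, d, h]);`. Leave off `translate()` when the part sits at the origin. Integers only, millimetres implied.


// slat z = rail_z + rail_h = 241 + 187 = 428
// slat gap = ⌊(1934 − 12·81) / 13⌋ = 74
cube([74, 74, 487]);
translate([0, 904, 0]) cube([74, 74, 487]);
translate([2008, 0, 0]) cube([74, 74, 487]);
translate([2008, 904, 0]) cube([74, 74, 487]);
translate([74, 0, 241]) cube([1934, 34, 187]);
translate([74, 944, 241]) cube([1934, 34, 187]);
translate([0, 74, 241]) cube([34, 830, 187]);
translate([2048, 74, 241]) cube([34, 830, 187]);
translate([148, 0, 428]) cube([81, 978, 16]);
translate([303, 0, 428]) cube([81, 978, 16]);
translate([458, 0, 428]) cube([81, 978, 16]);
translate([613, 0, 428]) cube([81, 978, 16]);
translate([768, 0, 428]) cube([81, 978, 16]);
translate([923, 0, 428]) cube([81, 978, 16]);
translate([1078, 0, 428]) cube([81, 978, 16]);
translate([1233, 0, 428]) cube([81, 978, 16]);
translate([1388, 0, 428]) cube([81, 978, 16]);
translate([1543, 0, 428]) cube([81, 978, 16]);
translate([1698, 0, 428]) cube([81, 978, 16]);
translate([1853, 0, 428]) cube([81, 978, 16]);


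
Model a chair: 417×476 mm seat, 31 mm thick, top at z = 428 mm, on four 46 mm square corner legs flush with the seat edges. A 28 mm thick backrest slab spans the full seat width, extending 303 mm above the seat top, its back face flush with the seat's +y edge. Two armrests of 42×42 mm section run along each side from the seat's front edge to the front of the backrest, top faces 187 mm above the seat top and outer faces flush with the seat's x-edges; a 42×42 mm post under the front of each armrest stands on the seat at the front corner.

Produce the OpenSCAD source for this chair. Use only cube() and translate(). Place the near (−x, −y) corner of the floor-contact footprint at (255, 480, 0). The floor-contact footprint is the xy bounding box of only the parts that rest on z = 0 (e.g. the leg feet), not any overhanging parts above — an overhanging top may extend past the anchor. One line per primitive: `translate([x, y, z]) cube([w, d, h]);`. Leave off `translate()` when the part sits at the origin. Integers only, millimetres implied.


// leg_h = 428 - 31 = 397
// arm post h = 187 - 42 = 145
translate([255, 480, 397]) cube([417, 476, 31]);
translate([255, 480, 0]) cube([46, 46, 397]);
translate([626, 480, 0]) cube([46, 46, 397]);
translate([255, 910, 0]) cube([46, 46, 397]);
translate([626, 910, 0]) cube([46, 46, 397]);
translate([255, 928, 428]) cube([417, 28, 303]);
translate([255, 480, 573]) cube([42, 448, 42]);
translate([630, 480, 573]) cube([42, 448, 42]);
translate([255, 480, 428]) cube([42, 42, 145]);
translate([630, 480, 428]) cube([42, 42, 145]);


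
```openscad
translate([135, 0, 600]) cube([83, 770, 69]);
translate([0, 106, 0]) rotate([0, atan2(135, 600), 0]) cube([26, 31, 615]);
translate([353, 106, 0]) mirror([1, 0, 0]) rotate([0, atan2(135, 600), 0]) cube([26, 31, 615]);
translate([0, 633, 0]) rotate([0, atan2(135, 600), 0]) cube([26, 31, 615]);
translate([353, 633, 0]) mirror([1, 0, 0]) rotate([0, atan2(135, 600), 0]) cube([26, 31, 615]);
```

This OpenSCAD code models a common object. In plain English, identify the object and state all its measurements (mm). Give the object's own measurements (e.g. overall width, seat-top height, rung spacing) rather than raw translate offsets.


A sawhorse. A 83×770×69 mm beam (x, y, z) sits on two A-frame leg pairs. Each pair is two raked legs of 26×31 mm section (31 mm along y) splaying symmetrically in x. Each leg rises 600 mm vertically over 135 mm of horizontal reach and is 615 mm long along its own axis. Every leg's outer bottom edge rests on the floor and its outer top edge meets a bottom edge of the beam — the left legs (tilting toward +x) meet the beam's −x bottom edge, the right legs (their mirror images, tilting toward −x) meet its +x bottom edge — so the leg tops tuck under the beam, the beam's underside is 600 mm above the floor, and the feet are 353 mm apart outside-to-outside with the beam centred between them. The two leg pairs are set in 106 mm from either end of the beam.


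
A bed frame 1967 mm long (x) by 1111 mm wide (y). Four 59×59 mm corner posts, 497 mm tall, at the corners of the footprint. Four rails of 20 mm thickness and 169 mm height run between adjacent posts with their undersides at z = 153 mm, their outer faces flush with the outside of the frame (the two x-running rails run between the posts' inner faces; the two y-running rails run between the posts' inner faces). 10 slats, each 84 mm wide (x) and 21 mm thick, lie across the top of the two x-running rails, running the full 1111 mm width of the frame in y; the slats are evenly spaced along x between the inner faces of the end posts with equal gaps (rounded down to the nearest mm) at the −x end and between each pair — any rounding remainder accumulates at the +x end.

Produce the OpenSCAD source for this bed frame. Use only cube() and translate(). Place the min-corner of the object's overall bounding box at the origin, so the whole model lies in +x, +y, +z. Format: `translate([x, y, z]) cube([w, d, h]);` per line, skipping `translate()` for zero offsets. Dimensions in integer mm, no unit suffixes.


cube([59, 59, 497]);
translate([0, 1052, 0]) cube([59, 59, 497]);
translate([1908, 0, 0]) cube([59, 59, 497]);
translate([1908, 1052, 0]) cube([59, 59, 497]);
translate([59, 0, 153]) cube([1849, 20, 169]);
translate([59, 1091, 153]) cube([1849, 20, 169]);
translate([0, 59, 153]) cube([20, 993, 169]);
translate([1947, 59, 153]) cube([20, 993, 169]);
translate([150, 0, 322]) cube([84, 1111, 21]);
translate([325, 0, 322]) cube([84, 1111, 21]);
translate([500, 0, 322]) cube([84, 1111, 21]);
translate([675, 0, 322]) cube([84, 1111, 21]);
translate([850, 0, 322]) cube([84, 1111, 21]);
translate([1025, 0, 322]) cube([84, 1111, 21]);
translate([1200, 0, 322]) cube([84, 1111, 21]);
translate([1375, 0, 322]) cube([84, 1111, 21]);
translate([1550, 0, 322]) cube([84, 1111, 21]);
translate([1725, 0, 322]) cube([84, 1111, 21]);


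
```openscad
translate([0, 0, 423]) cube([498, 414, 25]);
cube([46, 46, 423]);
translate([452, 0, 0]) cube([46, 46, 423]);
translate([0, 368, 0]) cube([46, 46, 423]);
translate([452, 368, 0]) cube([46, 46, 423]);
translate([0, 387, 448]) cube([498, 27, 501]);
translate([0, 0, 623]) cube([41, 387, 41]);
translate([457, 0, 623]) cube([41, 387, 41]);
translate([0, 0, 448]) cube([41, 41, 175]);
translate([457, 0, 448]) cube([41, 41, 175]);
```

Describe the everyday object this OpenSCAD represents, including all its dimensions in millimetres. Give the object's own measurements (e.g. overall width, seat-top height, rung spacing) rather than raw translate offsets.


A chair. The seat is a 498×414×25 mm slab with its top at z = 448 mm, on four 46×46 mm corner legs (flush with the seat edges, standing on z = 0). A flat backrest 27 mm thick, 501 mm tall, spans the full seat width and rises from the seat top along its +y edge, rear face flush with the rear of the seat. Two armrests of 41×41 mm section run along each side from the seat's front edge to the front of the backrest, top faces 216 mm above the seat top and outer faces flush with the seat's x-edges; a 41×41 mm post under the front of each armrest stands on the seat at the front corner.


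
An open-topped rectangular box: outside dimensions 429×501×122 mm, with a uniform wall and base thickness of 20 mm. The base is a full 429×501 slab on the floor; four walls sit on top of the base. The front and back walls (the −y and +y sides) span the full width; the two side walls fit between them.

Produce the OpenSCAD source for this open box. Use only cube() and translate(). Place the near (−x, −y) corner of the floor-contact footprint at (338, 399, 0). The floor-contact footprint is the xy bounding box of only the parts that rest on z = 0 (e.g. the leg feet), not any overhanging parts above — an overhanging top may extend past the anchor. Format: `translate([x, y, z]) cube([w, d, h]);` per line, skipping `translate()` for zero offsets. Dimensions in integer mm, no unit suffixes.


translate([338, 399, 0]) cube([429, 501, 20]);
translate([338, 399, 20]) cube([429, 20, 102]);
translate([338, 880, 20]) cube([429, 20, 102]);
translate([338, 419, 20]) cube([20, 461, 102]);
translate([747, 419, 20]) cube([20, 461, 102]);


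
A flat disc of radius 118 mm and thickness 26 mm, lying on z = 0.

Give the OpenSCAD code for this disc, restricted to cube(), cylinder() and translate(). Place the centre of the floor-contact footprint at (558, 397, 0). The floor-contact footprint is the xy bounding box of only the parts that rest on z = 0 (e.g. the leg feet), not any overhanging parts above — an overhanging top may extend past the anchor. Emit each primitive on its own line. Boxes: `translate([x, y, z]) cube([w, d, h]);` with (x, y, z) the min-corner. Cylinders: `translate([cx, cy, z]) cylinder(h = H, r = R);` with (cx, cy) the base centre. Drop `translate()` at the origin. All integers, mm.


translate([558, 397, 0]) cylinder(h = 26, r = 118);


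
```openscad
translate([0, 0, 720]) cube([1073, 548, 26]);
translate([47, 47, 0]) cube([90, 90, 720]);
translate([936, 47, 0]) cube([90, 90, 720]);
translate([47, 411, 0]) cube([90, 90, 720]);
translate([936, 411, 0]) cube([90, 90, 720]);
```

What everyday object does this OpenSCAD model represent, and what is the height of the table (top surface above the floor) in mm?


A table. The table height is 746 mm.

A 1073×548×26 slab sits at z = 720 on four 90 mm square posts — a table. The top surface is at 720 + 26 = 746 mm.


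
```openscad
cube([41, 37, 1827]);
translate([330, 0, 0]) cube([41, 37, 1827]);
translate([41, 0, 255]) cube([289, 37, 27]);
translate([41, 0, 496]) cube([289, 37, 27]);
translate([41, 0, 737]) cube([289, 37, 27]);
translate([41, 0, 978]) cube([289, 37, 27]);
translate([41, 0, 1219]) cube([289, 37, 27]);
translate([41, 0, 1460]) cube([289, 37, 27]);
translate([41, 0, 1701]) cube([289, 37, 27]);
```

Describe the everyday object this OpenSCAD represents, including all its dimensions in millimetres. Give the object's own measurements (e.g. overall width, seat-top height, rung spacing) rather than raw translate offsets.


A straight ladder. Two 41×37 mm vertical rails, 1827 mm tall, stand 371 mm apart (outside-to-outside) with their front faces coplanar on the −y side. 7 rungs, each 37 mm deep and 27 mm tall, span between the inner faces of the rails, front faces flush with the rails. The lowest rung's underside is at z = 255 mm and rungs are spaced 241 mm apart (underside to underside).


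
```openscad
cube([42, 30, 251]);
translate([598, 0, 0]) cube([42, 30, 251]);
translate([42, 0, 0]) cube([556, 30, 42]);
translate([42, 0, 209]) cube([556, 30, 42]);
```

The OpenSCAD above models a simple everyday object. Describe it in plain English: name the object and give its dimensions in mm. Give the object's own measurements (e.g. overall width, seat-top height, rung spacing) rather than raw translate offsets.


A rectangular picture frame lying in the x–z plane (depth along y). The opening is 556 mm wide (x) by 167 mm tall (z), surrounded by a border 42 mm wide on all four sides. The frame is 30 mm deep and is made of two full-height vertical stiles with two horizontal rails fitted between them.


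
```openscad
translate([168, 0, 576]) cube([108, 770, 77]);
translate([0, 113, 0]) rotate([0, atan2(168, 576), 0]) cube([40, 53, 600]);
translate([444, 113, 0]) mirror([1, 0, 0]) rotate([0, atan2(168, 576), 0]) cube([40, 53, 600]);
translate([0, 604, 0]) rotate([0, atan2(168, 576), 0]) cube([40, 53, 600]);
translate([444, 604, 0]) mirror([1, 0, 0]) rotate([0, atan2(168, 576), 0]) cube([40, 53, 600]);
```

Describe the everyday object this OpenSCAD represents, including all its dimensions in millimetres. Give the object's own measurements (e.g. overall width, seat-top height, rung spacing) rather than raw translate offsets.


A sawhorse. A 108×770×77 mm beam (x, y, z) sits on two A-frame leg pairs. Each pair is two raked legs of 40×53 mm section (53 mm along y) splaying symmetrically in x. Each leg rises 576 mm vertically over 168 mm of horizontal reach and is 600 mm long along its own axis. Every leg's outer bottom edge rests on the floor and its outer top edge meets a bottom edge of the beam — the left legs (tilting toward +x) meet the beam's −x bottom edge, the right legs (their mirror images, tilting toward −x) meet its +x bottom edge — so the leg tops tuck under the beam, the beam's underside is 576 mm above the floor, and the feet are 444 mm apart outside-to-outside with the beam centred between them. The two leg pairs are set in 113 mm from either end of the beam.


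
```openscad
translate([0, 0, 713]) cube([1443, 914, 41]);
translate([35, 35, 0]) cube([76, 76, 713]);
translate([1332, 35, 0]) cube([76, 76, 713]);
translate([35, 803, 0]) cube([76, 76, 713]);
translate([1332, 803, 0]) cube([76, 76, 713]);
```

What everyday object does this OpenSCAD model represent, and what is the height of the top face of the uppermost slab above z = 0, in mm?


A table. The table height is 754 mm.

A 1443×914×41 slab sits at z = 713 on four 76 mm square posts — a table. The top surface is at 713 + 41 = 754 mm.


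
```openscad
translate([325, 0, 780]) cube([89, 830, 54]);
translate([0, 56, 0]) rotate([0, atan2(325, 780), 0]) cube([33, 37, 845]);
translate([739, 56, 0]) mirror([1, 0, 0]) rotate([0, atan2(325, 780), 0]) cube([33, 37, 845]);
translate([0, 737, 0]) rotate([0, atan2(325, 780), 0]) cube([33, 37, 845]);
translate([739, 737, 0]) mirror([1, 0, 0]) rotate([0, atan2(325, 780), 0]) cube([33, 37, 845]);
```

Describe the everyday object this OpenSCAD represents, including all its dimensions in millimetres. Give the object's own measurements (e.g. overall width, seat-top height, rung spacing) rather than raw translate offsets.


A sawhorse. A 89×830×54 mm beam (x, y, z) sits on two A-frame leg pairs. Each pair is two raked legs of 33×37 mm section (37 mm along y) splaying symmetrically in x. Each leg rises 780 mm vertically over 325 mm of horizontal reach and is 845 mm long along its own axis. Every leg's outer bottom edge rests on the floor and its outer top edge meets a bottom edge of the beam — the left legs (tilting toward +x) meet the beam's −x bottom edge, the right legs (their mirror images, tilting toward −x) meet its +x bottom edge — so the leg tops tuck under the beam, the beam's underside is 780 mm above the floor, and the feet are 739 mm apart outside-to-outside with the beam centred between them. The two leg pairs are set in 56 mm from either end of the beam.


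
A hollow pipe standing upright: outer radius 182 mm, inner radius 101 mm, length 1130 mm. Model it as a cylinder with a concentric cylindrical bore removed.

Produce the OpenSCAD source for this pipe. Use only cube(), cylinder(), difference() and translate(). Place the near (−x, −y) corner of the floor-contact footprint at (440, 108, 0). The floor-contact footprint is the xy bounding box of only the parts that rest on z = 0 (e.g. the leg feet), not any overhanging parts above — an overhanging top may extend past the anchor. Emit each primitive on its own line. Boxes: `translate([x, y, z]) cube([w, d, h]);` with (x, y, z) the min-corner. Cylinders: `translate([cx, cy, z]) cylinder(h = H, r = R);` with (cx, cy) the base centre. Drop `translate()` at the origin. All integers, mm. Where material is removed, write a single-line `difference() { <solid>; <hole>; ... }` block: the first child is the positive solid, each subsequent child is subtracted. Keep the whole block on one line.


difference() { translate([622, 290, 0]) cylinder(h = 1130, r = 182); translate([622, 290, 0]) cylinder(h = 1130, r = 101); }


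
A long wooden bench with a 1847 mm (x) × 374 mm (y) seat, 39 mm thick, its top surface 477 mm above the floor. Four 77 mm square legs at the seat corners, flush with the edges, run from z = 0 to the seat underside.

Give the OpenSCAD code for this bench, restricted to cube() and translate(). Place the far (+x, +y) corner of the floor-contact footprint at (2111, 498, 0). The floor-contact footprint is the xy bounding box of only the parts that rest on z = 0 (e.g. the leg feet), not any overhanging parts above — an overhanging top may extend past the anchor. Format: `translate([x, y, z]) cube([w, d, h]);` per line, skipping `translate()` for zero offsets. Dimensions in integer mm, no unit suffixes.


translate([264, 124, 438]) cube([1847, 374, 39]);
translate([264, 124, 0]) cube([77, 77, 438]);
translate([264, 421, 0]) cube([77, 77, 438]);
translate([2034, 124, 0]) cube([77, 77, 438]);
translate([2034, 421, 0]) cube([77, 77, 438]);


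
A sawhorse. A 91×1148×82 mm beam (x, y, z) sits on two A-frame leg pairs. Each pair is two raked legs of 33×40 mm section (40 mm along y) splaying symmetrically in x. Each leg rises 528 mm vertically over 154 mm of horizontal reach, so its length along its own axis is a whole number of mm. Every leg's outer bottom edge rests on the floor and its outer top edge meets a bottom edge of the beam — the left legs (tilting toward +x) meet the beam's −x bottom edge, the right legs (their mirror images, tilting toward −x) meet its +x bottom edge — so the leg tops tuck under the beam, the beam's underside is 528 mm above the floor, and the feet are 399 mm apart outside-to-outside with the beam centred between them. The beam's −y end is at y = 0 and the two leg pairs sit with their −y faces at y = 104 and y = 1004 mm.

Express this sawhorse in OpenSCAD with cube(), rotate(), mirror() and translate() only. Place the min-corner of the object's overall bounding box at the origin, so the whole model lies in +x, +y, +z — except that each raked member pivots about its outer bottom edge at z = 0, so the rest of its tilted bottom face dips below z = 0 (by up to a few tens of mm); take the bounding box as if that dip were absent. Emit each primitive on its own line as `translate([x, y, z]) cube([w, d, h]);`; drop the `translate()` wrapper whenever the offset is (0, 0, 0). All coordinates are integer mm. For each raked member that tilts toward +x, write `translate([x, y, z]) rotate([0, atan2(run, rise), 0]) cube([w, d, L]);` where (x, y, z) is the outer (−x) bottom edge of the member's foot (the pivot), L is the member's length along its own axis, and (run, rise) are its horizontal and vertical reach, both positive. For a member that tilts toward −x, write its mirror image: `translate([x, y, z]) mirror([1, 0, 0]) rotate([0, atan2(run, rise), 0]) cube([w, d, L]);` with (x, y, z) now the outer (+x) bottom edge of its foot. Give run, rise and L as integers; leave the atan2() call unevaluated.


translate([154, 0, 528]) cube([91, 1148, 82]);
translate([0, 104, 0]) rotate([0, atan2(154, 528), 0]) cube([33, 40, 550]);
translate([399, 104, 0]) mirror([1, 0, 0]) rotate([0, atan2(154, 528), 0]) cube([33, 40, 550]);
translate([0, 1004, 0]) rotate([0, atan2(154, 528), 0]) cube([33, 40, 550]);
translate([399, 1004, 0]) mirror([1, 0, 0]) rotate([0, atan2(154, 528), 0]) cube([33, 40, 550]);


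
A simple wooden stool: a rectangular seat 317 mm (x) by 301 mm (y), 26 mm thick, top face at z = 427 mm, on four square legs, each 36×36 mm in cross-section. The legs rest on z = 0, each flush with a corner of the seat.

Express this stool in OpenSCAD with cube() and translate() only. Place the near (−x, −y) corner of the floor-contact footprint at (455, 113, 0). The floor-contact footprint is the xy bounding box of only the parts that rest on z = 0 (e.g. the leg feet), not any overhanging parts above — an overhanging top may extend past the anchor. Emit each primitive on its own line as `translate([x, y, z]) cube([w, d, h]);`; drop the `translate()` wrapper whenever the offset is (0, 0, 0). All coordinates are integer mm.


translate([455, 113, 401]) cube([317, 301, 26]);
translate([455, 113, 0]) cube([36, 36, 401]);
translate([736, 113, 0]) cube([36, 36, 401]);
translate([455, 378, 0]) cube([36, 36, 401]);
translate([736, 378, 0]) cube([36, 36, 401]);


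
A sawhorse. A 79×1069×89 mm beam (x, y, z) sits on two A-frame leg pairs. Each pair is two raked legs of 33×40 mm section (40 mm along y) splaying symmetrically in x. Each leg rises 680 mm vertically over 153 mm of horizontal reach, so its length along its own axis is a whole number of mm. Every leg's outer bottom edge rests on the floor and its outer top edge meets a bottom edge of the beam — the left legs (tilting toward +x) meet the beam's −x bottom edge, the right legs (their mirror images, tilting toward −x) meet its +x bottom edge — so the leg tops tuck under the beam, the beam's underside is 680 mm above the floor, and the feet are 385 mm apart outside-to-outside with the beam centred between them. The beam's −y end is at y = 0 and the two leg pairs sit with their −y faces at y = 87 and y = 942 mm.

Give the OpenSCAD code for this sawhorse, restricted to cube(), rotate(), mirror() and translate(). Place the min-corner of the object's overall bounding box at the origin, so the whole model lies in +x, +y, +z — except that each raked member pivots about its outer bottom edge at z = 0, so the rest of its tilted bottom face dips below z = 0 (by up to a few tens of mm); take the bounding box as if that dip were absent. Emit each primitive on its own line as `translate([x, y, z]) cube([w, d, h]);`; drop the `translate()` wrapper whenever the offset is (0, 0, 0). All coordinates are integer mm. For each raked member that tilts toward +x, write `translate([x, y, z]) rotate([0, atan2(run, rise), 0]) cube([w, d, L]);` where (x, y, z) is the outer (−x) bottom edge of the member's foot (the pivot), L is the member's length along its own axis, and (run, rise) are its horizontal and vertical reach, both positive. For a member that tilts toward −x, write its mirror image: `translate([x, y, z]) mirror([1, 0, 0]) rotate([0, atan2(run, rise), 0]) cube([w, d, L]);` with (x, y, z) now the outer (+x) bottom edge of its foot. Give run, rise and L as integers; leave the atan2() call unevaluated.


// leg length = √(153² + 680²) = 697
// right-leg outer foot x = 2·153 + 79 = 385
// beam min-corner = (153, 0, 680)
translate([153, 0, 680]) cube([79, 1069, 89]);
translate([0, 87, 0]) rotate([0, atan2(153, 680), 0]) cube([33, 40, 697]);
translate([385, 87, 0]) mirror([1, 0, 0]) rotate([0, atan2(153, 680), 0]) cube([33, 40, 697]);
translate([0, 942, 0]) rotate([0, atan2(153, 680), 0]) cube([33, 40, 697]);
translate([385, 942, 0]) mirror([1, 0, 0]) rotate([0, atan2(153, 680), 0]) cube([33, 40, 697]);


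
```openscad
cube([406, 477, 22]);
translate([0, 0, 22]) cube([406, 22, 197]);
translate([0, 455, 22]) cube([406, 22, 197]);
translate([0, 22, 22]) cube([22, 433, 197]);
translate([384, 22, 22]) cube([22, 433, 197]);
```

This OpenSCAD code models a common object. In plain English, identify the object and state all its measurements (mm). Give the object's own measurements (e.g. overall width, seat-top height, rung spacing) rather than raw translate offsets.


An open-topped rectangular box: outside dimensions 406×477×219 mm, with a uniform wall and base thickness of 22 mm. The base is a full 406×477 slab on the floor; four walls sit on top of the base. The front and back walls (the −y and +y sides) span the full width; the two side walls fit between them.
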